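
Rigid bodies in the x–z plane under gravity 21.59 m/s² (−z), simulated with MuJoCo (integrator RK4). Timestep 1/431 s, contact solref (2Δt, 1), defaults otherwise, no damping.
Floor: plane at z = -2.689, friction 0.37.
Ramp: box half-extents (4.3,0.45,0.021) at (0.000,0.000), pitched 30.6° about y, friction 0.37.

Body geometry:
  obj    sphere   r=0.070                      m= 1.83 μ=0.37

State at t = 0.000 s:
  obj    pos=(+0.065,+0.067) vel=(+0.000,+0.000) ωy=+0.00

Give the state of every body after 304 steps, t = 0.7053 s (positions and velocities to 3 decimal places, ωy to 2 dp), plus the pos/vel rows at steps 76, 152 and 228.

State at t = 0.7053 s:
  obj    pos=(+1.746,-0.927) vel=(+4.766,-2.819) ωy=+79.09

Key-timestep trajectory:
   step    t(s)  obj.x    obj.z    obj.vx   obj.vz 
     76  0.1763   +0.170  +0.005  +1.192  -0.705
    152  0.3527   +0.485  -0.181  +2.383  -1.409
    228  0.5290   +1.011  -0.492  +3.575  -2.114


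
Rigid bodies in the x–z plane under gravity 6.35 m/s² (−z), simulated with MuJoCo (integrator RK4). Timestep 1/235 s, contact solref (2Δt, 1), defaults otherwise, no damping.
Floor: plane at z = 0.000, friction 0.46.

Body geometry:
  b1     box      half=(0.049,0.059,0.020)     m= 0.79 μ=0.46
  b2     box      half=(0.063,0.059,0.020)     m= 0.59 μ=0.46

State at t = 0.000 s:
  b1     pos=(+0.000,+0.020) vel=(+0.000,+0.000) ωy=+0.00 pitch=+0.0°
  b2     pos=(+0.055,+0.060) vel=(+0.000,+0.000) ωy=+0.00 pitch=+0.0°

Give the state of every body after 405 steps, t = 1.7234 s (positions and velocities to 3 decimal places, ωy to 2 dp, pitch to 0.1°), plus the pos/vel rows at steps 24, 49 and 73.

State at t = 1.7234 s:
  b1     pos=(+0.000,+0.020) vel=(+0.000,+0.000) ωy=+0.00 pitch=+0.0°
  b2     pos=(+0.066,+0.052) vel=(+0.000,+0.000) ωy=-0.01 pitch=+34.7°

Key-timestep trajectory:
   step    t(s)  b1.x    b1.z    b1.vx   b1.vz   b2.x    b2.z    b2.vx   b2.vz 
     24  0.1021   +0.000  +0.020  +0.000  +0.000   +0.057  +0.059  +0.044  -0.019
     49  0.2085   +0.000  +0.020  +0.000  +0.000   +0.065  +0.054  +0.096  -0.099
     73  0.3106   +0.000  +0.020  -0.002  +0.000   +0.065  +0.053  -0.031  +0.003


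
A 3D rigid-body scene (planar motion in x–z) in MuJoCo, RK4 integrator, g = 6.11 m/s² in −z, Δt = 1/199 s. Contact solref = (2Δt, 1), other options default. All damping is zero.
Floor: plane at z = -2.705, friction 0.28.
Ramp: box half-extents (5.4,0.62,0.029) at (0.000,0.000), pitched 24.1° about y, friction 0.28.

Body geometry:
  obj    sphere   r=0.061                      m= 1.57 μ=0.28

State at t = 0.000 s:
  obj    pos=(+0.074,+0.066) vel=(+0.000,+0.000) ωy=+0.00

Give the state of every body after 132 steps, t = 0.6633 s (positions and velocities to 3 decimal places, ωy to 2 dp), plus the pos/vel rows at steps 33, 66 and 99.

State at t = 0.6633 s:
  obj    pos=(+0.432,-0.095) vel=(+1.079,-0.483) ωy=+19.37

Key-timestep trajectory:
   step    t(s)  obj.x    obj.z    obj.vx   obj.vz 
     33  0.1658   +0.096  +0.056  +0.270  -0.121
     66  0.3317   +0.163  +0.025  +0.540  -0.241
     99  0.4975   +0.275  -0.025  +0.809  -0.362


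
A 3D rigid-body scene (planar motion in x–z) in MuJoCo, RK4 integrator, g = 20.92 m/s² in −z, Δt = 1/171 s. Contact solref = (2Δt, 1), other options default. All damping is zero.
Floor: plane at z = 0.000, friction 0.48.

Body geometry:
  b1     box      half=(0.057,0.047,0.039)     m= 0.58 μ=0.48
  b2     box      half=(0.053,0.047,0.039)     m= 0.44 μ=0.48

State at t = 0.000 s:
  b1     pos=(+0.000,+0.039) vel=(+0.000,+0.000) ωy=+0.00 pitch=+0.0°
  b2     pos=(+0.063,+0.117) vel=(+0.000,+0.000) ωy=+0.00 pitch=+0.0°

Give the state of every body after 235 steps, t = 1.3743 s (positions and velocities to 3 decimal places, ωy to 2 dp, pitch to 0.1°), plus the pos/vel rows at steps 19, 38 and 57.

State at t = 1.3743 s:
  b1     pos=(+0.000,+0.039) vel=(+0.000,+0.000) ωy=+0.00 pitch=+0.0°
  b2     pos=(+0.114,+0.053) vel=(+0.000,+0.000) ωy=+0.00 pitch=+90.0°

Key-timestep trajectory:
   step    t(s)  b1.x    b1.z    b1.vx   b1.vz   b2.x    b2.z    b2.vx   b2.vz 
     19  0.1111   +0.000  +0.039  -0.001  +0.000   +0.076  +0.113  +0.272  -0.126
     38  0.2222   +0.000  +0.039  +0.000  +0.000   +0.119  +0.051  +0.211  +0.311
     57  0.3333   +0.000  +0.039  +0.000  +0.000   +0.111  +0.052  -0.078  +0.081


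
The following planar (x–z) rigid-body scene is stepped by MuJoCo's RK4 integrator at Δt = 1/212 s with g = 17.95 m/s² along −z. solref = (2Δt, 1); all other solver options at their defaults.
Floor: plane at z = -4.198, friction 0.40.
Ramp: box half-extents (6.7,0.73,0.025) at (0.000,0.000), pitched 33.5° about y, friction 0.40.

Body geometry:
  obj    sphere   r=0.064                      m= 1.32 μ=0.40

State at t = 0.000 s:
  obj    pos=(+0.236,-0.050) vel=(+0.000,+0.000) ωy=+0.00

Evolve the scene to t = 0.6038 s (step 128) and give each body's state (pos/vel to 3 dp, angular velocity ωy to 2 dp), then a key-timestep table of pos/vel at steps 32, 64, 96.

State at t = 0.6038 s:
  obj    pos=(+1.312,-0.762) vel=(+3.563,-2.358) ωy=+66.74

Key-timestep trajectory:
   step    t(s)  obj.x    obj.z    obj.vx   obj.vz 
     32  0.1509   +0.303  -0.094  +0.891  -0.590
     64  0.3019   +0.505  -0.228  +1.782  -1.179
     96  0.4528   +0.841  -0.450  +2.672  -1.769


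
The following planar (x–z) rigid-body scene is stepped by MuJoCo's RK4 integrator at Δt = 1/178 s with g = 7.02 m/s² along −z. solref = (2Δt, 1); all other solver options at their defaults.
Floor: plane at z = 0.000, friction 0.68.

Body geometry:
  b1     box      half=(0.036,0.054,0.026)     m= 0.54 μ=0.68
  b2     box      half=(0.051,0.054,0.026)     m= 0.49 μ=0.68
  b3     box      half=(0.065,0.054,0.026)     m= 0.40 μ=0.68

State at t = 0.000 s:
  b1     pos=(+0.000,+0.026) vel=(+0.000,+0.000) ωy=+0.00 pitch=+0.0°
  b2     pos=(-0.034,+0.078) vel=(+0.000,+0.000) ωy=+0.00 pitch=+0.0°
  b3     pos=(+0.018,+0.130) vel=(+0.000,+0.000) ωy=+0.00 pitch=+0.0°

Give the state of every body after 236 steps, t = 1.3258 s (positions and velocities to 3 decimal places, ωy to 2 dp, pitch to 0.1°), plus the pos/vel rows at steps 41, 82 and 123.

State at t = 1.3258 s:
  b1     pos=(+0.000,+0.026) vel=(+0.000,+0.000) ωy=+0.00 pitch=+0.0°
  b2     pos=(-0.034,+0.078) vel=(+0.000,+0.000) ωy=+0.00 pitch=+0.0°
  b3     pos=(+0.179,+0.026) vel=(+0.000,+0.000) ωy=+0.00 pitch=+180.0°

Key-timestep trajectory:
   step    t(s)  b1.x    b1.z    b1.vx   b1.vz   b2.x    b2.z    b2.vx   b2.vz   b3.x    b3.z    b3.vx   b3.vz 
     41  0.2303   +0.000  +0.026  +0.000  +0.000   -0.034  +0.078  +0.000  +0.000   +0.021  +0.130  +0.034  -0.005
     82  0.4607   +0.000  +0.026  +0.000  +0.000   -0.034  +0.078  +0.000  +0.000   +0.042  +0.112  +0.156  -0.355
    123  0.6910   +0.000  +0.026  +0.000  +0.000   -0.034  +0.078  +0.000  +0.000   +0.124  +0.068  +0.370  -0.080


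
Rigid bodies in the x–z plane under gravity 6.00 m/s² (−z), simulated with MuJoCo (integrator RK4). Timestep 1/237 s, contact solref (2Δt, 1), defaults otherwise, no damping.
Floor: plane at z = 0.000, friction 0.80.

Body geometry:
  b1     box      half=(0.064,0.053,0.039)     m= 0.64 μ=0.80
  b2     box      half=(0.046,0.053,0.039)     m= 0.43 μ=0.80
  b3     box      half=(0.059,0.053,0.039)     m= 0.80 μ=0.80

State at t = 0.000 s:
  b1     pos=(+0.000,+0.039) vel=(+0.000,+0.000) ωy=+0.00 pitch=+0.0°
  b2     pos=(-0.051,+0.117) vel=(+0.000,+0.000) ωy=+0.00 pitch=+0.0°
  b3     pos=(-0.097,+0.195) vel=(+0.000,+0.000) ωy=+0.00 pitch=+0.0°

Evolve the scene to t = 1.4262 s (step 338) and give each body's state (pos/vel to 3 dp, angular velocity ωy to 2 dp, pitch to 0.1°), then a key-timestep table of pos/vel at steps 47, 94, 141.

State at t = 1.4262 s:
  b1     pos=(+0.000,+0.039) vel=(+0.000,+0.000) ωy=+0.00 pitch=+0.0°
  b2     pos=(-0.107,+0.046) vel=(+0.000,+0.000) ωy=+0.00 pitch=-90.0°
  b3     pos=(-0.325,+0.039) vel=(+0.000,+0.000) ωy=+0.00 pitch=+180.0°

Key-timestep trajectory:
   step    t(s)  b1.x    b1.z    b1.vx   b1.vz   b2.x    b2.z    b2.vx   b2.vz   b3.x    b3.z    b3.vx   b3.vz 
     47  0.1983   +0.000  +0.039  +0.000  +0.000   -0.059  +0.119  -0.093  +0.012   -0.120  +0.186  -0.249  -0.130
     94  0.3966   +0.000  +0.039  +0.000  +0.000   -0.095  +0.104  -0.257  -0.338   -0.192  +0.094  -0.404  -0.970
    141  0.5949   +0.000  +0.039  +0.000  +0.000   -0.106  +0.046  +0.023  +0.058   -0.275  +0.070  -0.354  -0.052


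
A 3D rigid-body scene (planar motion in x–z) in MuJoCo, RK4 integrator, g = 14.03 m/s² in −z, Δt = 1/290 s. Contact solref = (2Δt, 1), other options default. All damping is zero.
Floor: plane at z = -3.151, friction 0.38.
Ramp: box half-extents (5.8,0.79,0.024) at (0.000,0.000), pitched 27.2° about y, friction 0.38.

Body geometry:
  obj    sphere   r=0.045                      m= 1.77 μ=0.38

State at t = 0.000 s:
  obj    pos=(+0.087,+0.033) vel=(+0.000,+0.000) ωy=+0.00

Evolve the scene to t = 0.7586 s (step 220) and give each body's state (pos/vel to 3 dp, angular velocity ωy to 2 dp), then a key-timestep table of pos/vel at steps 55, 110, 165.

State at t = 0.7586 s:
  obj    pos=(+1.259,-0.570) vel=(+3.091,-1.588) ωy=+77.21

Key-timestep trajectory:
   step    t(s)  obj.x    obj.z    obj.vx   obj.vz 
     55  0.1897   +0.160  -0.005  +0.773  -0.397
    110  0.3793   +0.380  -0.118  +1.545  -0.794
    165  0.5690   +0.747  -0.306  +2.318  -1.191


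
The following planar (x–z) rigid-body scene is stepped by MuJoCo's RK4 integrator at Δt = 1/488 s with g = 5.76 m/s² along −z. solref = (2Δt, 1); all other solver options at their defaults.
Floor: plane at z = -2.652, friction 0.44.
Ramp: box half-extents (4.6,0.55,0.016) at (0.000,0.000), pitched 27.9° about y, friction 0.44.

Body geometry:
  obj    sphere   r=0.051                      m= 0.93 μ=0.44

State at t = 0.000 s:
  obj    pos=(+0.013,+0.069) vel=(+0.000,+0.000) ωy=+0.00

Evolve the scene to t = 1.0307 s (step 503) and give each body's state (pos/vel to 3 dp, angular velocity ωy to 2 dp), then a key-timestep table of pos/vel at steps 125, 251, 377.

State at t = 1.0307 s:
  obj    pos=(+0.917,-0.410) vel=(+1.754,-0.929) ωy=+38.91

Key-timestep trajectory:
   step    t(s)  obj.x    obj.z    obj.vx   obj.vz 
    125  0.2561   +0.069  +0.039  +0.436  -0.231
    251  0.5143   +0.238  -0.050  +0.875  -0.463
    377  0.7725   +0.521  -0.200  +1.314  -0.696


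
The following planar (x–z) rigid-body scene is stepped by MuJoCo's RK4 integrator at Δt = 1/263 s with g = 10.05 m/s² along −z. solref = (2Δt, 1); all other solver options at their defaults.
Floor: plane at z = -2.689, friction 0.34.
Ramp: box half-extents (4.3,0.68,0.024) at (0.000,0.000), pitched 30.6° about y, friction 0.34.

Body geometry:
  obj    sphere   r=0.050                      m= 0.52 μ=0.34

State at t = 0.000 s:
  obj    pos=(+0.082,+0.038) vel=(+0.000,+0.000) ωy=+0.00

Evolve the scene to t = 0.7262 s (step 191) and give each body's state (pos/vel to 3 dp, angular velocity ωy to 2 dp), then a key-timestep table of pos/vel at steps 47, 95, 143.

State at t = 0.7262 s:
  obj    pos=(+0.911,-0.453) vel=(+2.284,-1.351) ωy=+53.07

Key-timestep trajectory:
   step    t(s)  obj.x    obj.z    obj.vx   obj.vz 
     47  0.1787   +0.132  +0.008  +0.562  -0.332
     95  0.3612   +0.287  -0.084  +1.136  -0.672
    143  0.5437   +0.547  -0.237  +1.710  -1.011


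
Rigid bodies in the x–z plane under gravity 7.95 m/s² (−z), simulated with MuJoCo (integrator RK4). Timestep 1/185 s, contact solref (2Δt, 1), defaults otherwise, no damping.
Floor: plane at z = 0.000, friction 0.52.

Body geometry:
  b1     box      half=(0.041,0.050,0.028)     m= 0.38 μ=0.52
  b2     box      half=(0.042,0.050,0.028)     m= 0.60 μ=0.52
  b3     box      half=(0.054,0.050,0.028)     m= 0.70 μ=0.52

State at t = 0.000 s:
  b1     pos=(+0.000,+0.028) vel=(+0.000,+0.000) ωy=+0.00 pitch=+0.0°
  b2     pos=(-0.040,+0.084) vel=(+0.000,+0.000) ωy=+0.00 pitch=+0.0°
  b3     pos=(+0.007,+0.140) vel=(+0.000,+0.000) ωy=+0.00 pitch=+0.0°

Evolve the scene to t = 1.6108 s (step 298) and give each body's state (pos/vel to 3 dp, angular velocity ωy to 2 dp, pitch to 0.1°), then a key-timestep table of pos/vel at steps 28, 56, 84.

State at t = 1.6108 s:
  b1     pos=(+0.000,+0.028) vel=(+0.000,+0.000) ωy=+0.00 pitch=+0.0°
  b2     pos=(-0.040,+0.084) vel=(+0.000,+0.000) ωy=+0.00 pitch=-0.1°
  b3     pos=(+0.134,+0.028) vel=(+0.000,+0.000) ωy=+0.00 pitch=+180.0°

Key-timestep trajectory:
   step    t(s)  b1.x    b1.z    b1.vx   b1.vz   b2.x    b2.z    b2.vx   b2.vz   b3.x    b3.z    b3.vx   b3.vz 
     28  0.1514   +0.000  +0.028  +0.000  +0.000   -0.040  +0.084  -0.001  +0.000   +0.014  +0.138  +0.111  -0.051
     56  0.3027   +0.000  +0.028  +0.000  +0.000   -0.040  +0.084  -0.001  +0.000   +0.043  +0.116  +0.287  -0.032
     84  0.4541   +0.000  +0.028  +0.000  +0.000   -0.040  +0.084  +0.000  +0.000   +0.098  +0.074  +0.404  -0.693


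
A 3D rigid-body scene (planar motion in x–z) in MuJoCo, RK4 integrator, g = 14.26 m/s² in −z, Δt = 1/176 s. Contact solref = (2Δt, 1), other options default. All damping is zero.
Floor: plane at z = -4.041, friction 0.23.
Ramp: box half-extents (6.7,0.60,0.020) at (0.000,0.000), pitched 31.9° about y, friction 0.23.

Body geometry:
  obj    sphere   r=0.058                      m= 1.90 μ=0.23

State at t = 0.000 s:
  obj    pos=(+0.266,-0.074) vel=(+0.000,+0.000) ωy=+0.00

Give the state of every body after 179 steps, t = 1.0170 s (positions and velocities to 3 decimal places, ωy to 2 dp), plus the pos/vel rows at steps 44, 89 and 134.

State at t = 1.0170 s:
  obj    pos=(+2.630,-1.545) vel=(+4.648,-2.893) ωy=+94.35

Key-timestep trajectory:
   step    t(s)  obj.x    obj.z    obj.vx   obj.vz 
     44  0.2500   +0.409  -0.163  +1.143  -0.711
     89  0.5057   +0.851  -0.438  +2.311  -1.439
    134  0.7614   +1.591  -0.898  +3.480  -2.166


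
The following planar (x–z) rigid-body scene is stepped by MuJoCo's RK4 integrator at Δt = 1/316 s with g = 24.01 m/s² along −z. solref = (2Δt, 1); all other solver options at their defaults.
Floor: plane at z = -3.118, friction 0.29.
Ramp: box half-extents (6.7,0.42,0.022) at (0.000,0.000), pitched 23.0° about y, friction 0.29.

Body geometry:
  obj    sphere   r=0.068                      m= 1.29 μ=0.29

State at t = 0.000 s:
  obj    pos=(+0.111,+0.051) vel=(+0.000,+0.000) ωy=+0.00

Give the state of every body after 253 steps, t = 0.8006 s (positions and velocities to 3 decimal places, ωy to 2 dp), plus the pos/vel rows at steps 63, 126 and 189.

State at t = 0.8006 s:
  obj    pos=(+2.088,-0.789) vel=(+4.939,-2.096) ωy=+78.89

Key-timestep trajectory:
   step    t(s)  obj.x    obj.z    obj.vx   obj.vz 
     63  0.1994   +0.234  -0.001  +1.230  -0.522
    126  0.3987   +0.601  -0.157  +2.460  -1.044
    189  0.5981   +1.214  -0.418  +3.689  -1.566


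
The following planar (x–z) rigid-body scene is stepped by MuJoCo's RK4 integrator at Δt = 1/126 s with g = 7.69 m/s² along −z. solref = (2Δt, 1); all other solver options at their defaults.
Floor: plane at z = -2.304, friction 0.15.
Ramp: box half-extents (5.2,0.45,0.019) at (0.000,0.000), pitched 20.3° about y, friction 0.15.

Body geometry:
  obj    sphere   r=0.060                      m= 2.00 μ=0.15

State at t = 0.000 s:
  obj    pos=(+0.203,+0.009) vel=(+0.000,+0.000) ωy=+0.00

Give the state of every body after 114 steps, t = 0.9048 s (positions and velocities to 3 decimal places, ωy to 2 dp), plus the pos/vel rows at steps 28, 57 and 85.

State at t = 0.9048 s:
  obj    pos=(+0.935,-0.262) vel=(+1.617,-0.598) ωy=+28.72

Key-timestep trajectory:
   step    t(s)  obj.x    obj.z    obj.vx   obj.vz 
     28  0.2222   +0.247  -0.007  +0.397  -0.147
     57  0.4524   +0.386  -0.059  +0.809  -0.299
     85  0.6746   +0.610  -0.141  +1.206  -0.446


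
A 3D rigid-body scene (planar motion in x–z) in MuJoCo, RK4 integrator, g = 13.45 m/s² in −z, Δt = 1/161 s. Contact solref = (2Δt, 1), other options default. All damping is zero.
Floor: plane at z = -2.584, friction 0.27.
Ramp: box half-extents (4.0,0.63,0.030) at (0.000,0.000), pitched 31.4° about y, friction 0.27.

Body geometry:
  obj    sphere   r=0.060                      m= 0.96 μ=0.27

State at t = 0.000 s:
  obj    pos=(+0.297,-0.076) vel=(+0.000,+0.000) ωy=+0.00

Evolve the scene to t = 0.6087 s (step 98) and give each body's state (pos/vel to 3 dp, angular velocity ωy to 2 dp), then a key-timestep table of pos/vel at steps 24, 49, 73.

State at t = 0.6087 s:
  obj    pos=(+1.089,-0.559) vel=(+2.601,-1.588) ωy=+50.76

Key-timestep trajectory:
   step    t(s)  obj.x    obj.z    obj.vx   obj.vz 
     24  0.1491   +0.345  -0.105  +0.637  -0.389
     49  0.3043   +0.495  -0.197  +1.301  -0.794
     73  0.4534   +0.736  -0.344  +1.938  -1.183


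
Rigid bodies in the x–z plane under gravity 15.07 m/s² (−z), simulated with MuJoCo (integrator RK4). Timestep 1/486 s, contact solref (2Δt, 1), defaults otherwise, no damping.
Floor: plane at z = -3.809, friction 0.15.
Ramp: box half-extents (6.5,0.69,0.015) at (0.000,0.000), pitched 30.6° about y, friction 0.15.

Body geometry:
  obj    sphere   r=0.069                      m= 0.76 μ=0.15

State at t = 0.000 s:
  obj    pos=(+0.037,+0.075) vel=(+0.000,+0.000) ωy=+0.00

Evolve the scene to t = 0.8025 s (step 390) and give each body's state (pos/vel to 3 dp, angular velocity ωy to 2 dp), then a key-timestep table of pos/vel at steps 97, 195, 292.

State at t = 0.8025 s:
  obj    pos=(+1.629,-0.866) vel=(+3.971,-2.318) ωy=+56.44

Key-timestep trajectory:
   step    t(s)  obj.x    obj.z    obj.vx   obj.vz 
     97  0.1996   +0.137  +0.017  +0.989  -0.587
    195  0.4012   +0.436  -0.161  +1.979  -1.184
    292  0.6008   +0.931  -0.453  +2.969  -1.749


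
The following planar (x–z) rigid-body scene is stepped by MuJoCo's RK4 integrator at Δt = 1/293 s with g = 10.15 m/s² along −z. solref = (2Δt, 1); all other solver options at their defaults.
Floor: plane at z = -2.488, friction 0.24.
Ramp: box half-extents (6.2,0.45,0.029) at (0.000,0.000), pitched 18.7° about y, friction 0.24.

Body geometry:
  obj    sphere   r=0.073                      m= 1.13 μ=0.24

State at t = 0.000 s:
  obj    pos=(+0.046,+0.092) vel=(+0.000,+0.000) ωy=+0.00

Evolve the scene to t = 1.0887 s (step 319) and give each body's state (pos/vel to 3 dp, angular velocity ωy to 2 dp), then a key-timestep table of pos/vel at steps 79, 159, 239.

State at t = 1.0887 s:
  obj    pos=(+1.351,-0.350) vel=(+2.397,-0.811) ωy=+34.66

Key-timestep trajectory:
   step    t(s)  obj.x    obj.z    obj.vx   obj.vz 
     79  0.2696   +0.126  +0.065  +0.594  -0.201
    159  0.5427   +0.370  -0.018  +1.195  -0.404
    239  0.8157   +0.779  -0.156  +1.796  -0.608


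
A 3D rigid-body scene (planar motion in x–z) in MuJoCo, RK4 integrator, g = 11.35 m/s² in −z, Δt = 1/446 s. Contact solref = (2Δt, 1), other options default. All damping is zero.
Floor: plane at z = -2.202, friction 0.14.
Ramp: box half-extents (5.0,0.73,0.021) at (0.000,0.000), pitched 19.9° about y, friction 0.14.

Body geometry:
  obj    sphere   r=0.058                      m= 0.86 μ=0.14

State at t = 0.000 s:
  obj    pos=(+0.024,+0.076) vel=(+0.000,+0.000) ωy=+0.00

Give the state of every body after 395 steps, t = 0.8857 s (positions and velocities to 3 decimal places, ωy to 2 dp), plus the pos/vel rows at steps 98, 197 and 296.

State at t = 0.8857 s:
  obj    pos=(+1.042,-0.293) vel=(+2.298,-0.832) ωy=+42.13

Key-timestep trajectory:
   step    t(s)  obj.x    obj.z    obj.vx   obj.vz 
     98  0.2197   +0.087  +0.053  +0.570  -0.206
    197  0.4417   +0.277  -0.016  +1.146  -0.415
    296  0.6637   +0.595  -0.132  +1.722  -0.623


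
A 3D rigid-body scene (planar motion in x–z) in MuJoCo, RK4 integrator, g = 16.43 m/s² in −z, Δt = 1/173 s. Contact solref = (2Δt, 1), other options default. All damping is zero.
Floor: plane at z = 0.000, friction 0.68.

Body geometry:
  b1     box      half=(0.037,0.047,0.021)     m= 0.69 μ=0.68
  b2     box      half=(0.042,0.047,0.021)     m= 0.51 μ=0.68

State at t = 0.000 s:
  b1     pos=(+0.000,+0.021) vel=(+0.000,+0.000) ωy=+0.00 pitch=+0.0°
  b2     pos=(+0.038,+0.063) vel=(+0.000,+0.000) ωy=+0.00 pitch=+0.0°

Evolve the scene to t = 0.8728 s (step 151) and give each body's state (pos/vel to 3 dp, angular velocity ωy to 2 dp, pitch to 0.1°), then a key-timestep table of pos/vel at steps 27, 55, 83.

State at t = 0.8728 s:
  b1     pos=(+0.000,+0.021) vel=(+0.000,+0.000) ωy=+0.00 pitch=+0.0°
  b2     pos=(+0.141,+0.021) vel=(+0.000,+0.000) ωy=+0.00 pitch=+180.0°

Key-timestep trajectory:
   step    t(s)  b1.x    b1.z    b1.vx   b1.vz   b2.x    b2.z    b2.vx   b2.vz 
     27  0.1561   +0.000  +0.021  +0.000  +0.000   +0.044  +0.062  +0.117  -0.041
     55  0.3179   +0.000  +0.021  +0.000  +0.000   +0.087  +0.046  +0.204  +0.067
     83  0.4798   +0.000  +0.021  +0.000  +0.000   +0.118  +0.042  +0.346  -0.159


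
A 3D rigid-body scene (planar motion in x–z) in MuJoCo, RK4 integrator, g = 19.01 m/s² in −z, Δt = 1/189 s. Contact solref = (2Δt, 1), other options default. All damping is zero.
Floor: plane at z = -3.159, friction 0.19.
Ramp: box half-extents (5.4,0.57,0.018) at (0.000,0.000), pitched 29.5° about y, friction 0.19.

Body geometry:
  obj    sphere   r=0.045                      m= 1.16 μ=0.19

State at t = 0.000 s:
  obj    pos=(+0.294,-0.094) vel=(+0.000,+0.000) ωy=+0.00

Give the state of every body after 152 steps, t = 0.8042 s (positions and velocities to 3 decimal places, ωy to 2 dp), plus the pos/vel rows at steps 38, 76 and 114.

State at t = 0.8042 s:
  obj    pos=(+2.177,-1.159) vel=(+4.681,-2.648) ωy=+119.45

Key-timestep trajectory:
   step    t(s)  obj.x    obj.z    obj.vx   obj.vz 
     38  0.2011   +0.412  -0.161  +1.171  -0.662
     76  0.4021   +0.765  -0.360  +2.341  -1.324
    114  0.6032   +1.353  -0.693  +3.511  -1.986


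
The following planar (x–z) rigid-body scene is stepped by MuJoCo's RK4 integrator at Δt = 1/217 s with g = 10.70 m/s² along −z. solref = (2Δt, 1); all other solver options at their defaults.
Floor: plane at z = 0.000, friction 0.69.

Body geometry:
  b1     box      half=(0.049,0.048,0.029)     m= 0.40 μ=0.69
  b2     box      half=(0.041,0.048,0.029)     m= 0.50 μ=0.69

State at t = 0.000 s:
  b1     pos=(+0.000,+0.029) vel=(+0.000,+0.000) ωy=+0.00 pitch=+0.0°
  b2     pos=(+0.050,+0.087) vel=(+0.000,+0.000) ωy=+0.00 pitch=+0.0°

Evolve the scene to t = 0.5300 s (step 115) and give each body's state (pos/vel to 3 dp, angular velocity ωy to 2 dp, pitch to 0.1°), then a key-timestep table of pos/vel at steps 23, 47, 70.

State at t = 0.5300 s:
  b1     pos=(+0.000,+0.029) vel=(+0.000,+0.000) ωy=+0.00 pitch=+0.0°
  b2     pos=(+0.086,+0.041) vel=(+0.000,+0.000) ωy=+0.00 pitch=+90.0°

Key-timestep trajectory:
   step    t(s)  b1.x    b1.z    b1.vx   b1.vz   b2.x    b2.z    b2.vx   b2.vz 
     23  0.1060   +0.000  +0.029  +0.000  +0.000   +0.051  +0.087  +0.030  -0.002
     47  0.2166   +0.000  +0.029  +0.000  +0.000   +0.059  +0.085  +0.131  -0.048
     70  0.3226   +0.000  +0.029  +0.000  +0.000   +0.081  +0.059  +0.237  -0.658


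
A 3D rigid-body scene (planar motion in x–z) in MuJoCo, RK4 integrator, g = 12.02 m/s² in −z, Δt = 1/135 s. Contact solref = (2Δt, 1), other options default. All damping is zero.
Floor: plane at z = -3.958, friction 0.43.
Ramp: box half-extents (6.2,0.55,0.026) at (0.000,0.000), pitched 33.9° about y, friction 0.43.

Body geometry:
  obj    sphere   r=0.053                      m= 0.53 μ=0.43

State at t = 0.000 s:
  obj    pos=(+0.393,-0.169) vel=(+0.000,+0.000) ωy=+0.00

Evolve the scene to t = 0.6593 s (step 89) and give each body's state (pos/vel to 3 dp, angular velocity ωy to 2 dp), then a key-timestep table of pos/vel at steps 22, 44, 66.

State at t = 0.6593 s:
  obj    pos=(+1.257,-0.749) vel=(+2.620,-1.761) ωy=+59.55

Key-timestep trajectory:
   step    t(s)  obj.x    obj.z    obj.vx   obj.vz 
     22  0.1630   +0.446  -0.204  +0.648  -0.435
     44  0.3259   +0.604  -0.311  +1.296  -0.871
     66  0.4889   +0.868  -0.488  +1.943  -1.306


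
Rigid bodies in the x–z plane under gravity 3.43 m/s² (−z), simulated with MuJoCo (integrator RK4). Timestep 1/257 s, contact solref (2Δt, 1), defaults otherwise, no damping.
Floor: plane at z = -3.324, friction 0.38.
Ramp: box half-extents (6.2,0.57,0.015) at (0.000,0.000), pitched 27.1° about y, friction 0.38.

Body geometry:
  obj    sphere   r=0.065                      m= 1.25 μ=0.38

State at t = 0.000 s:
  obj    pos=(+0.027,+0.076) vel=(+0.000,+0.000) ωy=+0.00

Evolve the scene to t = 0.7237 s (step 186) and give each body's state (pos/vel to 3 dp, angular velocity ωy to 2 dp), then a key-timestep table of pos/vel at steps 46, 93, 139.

State at t = 0.7237 s:
  obj    pos=(+0.287,-0.057) vel=(+0.719,-0.368) ωy=+12.42

Key-timestep trajectory:
   step    t(s)  obj.x    obj.z    obj.vx   obj.vz 
     46  0.1790   +0.043  +0.068  +0.178  -0.091
     93  0.3619   +0.092  +0.043  +0.360  -0.184
    139  0.5409   +0.172  +0.002  +0.537  -0.275


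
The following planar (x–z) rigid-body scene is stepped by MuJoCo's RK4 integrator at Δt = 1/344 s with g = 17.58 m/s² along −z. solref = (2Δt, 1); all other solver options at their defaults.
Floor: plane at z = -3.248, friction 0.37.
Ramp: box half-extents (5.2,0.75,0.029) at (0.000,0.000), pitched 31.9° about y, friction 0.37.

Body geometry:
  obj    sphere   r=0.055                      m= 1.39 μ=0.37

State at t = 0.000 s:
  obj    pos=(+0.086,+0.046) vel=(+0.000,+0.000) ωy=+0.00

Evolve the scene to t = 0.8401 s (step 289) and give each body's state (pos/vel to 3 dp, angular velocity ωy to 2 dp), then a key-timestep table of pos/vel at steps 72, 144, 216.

State at t = 0.8401 s:
  obj    pos=(+2.074,-1.192) vel=(+4.733,-2.946) ωy=+101.35

Key-timestep trajectory:
   step    t(s)  obj.x    obj.z    obj.vx   obj.vz 
     72  0.2093   +0.209  -0.031  +1.179  -0.734
    144  0.4186   +0.579  -0.262  +2.358  -1.468
    216  0.6279   +1.196  -0.646  +3.537  -2.202


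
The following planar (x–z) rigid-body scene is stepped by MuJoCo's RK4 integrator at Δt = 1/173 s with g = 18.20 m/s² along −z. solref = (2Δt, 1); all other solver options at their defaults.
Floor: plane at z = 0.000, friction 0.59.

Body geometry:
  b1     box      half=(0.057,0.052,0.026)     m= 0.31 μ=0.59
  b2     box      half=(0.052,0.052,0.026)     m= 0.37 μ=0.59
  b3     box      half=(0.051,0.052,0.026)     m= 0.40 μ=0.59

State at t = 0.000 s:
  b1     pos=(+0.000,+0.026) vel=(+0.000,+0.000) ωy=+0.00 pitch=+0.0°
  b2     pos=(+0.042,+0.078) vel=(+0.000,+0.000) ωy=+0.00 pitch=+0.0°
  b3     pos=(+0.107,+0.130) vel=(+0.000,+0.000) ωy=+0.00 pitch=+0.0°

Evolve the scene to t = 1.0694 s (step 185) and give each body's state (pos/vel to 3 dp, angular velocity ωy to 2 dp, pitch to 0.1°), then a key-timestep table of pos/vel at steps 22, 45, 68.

State at t = 1.0694 s:
  b1     pos=(+0.000,+0.026) vel=(+0.000,+0.000) ωy=+0.00 pitch=+0.0°
  b2     pos=(+0.158,+0.050) vel=(+0.000,+0.000) ωy=+0.01 pitch=+147.1°
  b3     pos=(+0.260,+0.026) vel=(+0.000,+0.000) ωy=+0.00 pitch=+180.0°

Key-timestep trajectory:
   step    t(s)  b1.x    b1.z    b1.vx   b1.vz   b2.x    b2.z    b2.vx   b2.vz   b3.x    b3.z    b3.vx   b3.vz 
     22  0.1272   +0.000  +0.026  -0.001  +0.000   +0.055  +0.082  +0.234  +0.009   +0.142  +0.091  +0.457  -0.882
     45  0.2601   +0.000  +0.026  +0.000  +0.000   +0.104  +0.051  +0.430  +0.116   +0.205  +0.057  +0.369  +0.002
     68  0.3931   +0.000  +0.026  +0.000  +0.000   +0.143  +0.056  +0.330  -0.088   +0.260  +0.023  -0.052  +0.136


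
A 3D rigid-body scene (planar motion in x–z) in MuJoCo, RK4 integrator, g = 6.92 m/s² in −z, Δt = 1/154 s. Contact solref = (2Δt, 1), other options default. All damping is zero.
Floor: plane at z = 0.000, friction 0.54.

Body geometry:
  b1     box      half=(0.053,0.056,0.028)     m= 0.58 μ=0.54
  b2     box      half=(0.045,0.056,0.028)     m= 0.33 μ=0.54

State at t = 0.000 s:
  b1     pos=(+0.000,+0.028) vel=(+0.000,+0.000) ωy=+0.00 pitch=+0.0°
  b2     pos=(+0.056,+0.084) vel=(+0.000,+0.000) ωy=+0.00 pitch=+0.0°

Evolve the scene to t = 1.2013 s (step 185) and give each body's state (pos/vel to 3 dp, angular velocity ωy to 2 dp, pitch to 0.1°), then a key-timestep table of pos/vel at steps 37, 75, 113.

State at t = 1.2013 s:
  b1     pos=(+0.000,+0.028) vel=(+0.000,+0.000) ωy=+0.00 pitch=+0.0°
  b2     pos=(+0.173,+0.028) vel=(+0.000,+0.000) ωy=+0.00 pitch=+180.0°

Key-timestep trajectory:
   step    t(s)  b1.x    b1.z    b1.vx   b1.vz   b2.x    b2.z    b2.vx   b2.vz 
     37  0.2403   +0.000  +0.028  +0.000  +0.000   +0.071  +0.078  +0.158  -0.124
     75  0.4870   +0.000  +0.028  +0.000  +0.000   +0.119  +0.052  +0.095  +0.017
    113  0.7338   +0.000  +0.028  +0.000  +0.000   +0.140  +0.051  +0.154  -0.040


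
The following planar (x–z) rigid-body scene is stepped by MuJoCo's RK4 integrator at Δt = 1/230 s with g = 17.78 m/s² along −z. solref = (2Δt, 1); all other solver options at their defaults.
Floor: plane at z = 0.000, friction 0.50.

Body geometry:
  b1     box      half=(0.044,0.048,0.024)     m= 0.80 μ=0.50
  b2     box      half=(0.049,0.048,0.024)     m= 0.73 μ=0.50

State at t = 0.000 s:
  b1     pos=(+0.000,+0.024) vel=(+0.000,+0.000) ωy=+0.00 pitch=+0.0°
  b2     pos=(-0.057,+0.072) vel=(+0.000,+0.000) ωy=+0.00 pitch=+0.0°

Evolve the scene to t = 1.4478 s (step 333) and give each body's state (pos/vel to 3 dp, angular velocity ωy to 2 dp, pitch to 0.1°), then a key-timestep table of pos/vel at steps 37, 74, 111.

State at t = 1.4478 s:
  b1     pos=(+0.000,+0.024) vel=(+0.000,+0.000) ωy=+0.00 pitch=+0.0°
  b2     pos=(-0.109,+0.049) vel=(+0.000,+0.000) ωy=+0.00 pitch=-90.0°

Key-timestep trajectory:
   step    t(s)  b1.x    b1.z    b1.vx   b1.vz   b2.x    b2.z    b2.vx   b2.vz 
     37  0.1609   +0.000  +0.024  +0.000  +0.000   -0.083  +0.054  -0.165  +0.011
     74  0.3217   +0.000  +0.024  +0.000  +0.000   -0.117  +0.052  -0.078  +0.029
    111  0.4826   +0.000  +0.024  +0.000  +0.000   -0.107  +0.050  -0.132  -0.057


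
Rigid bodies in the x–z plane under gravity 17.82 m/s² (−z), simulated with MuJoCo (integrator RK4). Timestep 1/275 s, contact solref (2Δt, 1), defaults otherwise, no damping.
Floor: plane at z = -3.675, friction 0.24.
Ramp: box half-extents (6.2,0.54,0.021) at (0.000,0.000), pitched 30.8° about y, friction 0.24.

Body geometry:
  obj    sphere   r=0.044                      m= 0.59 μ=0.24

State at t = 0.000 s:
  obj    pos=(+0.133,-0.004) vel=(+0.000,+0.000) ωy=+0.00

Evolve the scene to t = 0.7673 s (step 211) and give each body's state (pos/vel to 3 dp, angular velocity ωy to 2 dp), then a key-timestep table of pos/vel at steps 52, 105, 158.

State at t = 0.7673 s:
  obj    pos=(+1.781,-0.986) vel=(+4.296,-2.561) ωy=+113.62

Key-timestep trajectory:
   step    t(s)  obj.x    obj.z    obj.vx   obj.vz 
     52  0.1891   +0.233  -0.063  +1.059  -0.631
    105  0.3818   +0.541  -0.247  +2.138  -1.274
    158  0.5745   +1.057  -0.555  +3.217  -1.918


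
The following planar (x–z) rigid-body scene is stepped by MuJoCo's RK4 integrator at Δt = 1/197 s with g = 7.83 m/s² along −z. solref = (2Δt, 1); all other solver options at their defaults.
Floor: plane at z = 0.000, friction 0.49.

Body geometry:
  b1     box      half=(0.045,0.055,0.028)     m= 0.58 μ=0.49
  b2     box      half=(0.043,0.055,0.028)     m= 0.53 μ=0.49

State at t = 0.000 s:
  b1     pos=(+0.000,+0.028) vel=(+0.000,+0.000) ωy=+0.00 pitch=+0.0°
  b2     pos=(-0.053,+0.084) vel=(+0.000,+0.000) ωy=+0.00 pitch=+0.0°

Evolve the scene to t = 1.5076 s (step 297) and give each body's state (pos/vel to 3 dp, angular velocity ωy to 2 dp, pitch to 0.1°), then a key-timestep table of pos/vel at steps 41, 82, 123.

State at t = 1.5076 s:
  b1     pos=(+0.000,+0.028) vel=(+0.000,+0.000) ωy=+0.00 pitch=+0.0°
  b2     pos=(-0.095,+0.043) vel=(+0.000,+0.000) ωy=+0.00 pitch=-90.0°

Key-timestep trajectory:
   step    t(s)  b1.x    b1.z    b1.vx   b1.vz   b2.x    b2.z    b2.vx   b2.vz 
     41  0.2081   +0.000  +0.028  +0.000  +0.000   -0.077  +0.058  -0.194  -0.530
     82  0.4162   +0.000  +0.028  +0.000  +0.000   -0.112  +0.050  +0.003  -0.001
    123  0.6244   +0.000  +0.028  +0.000  +0.000   -0.090  +0.045  +0.003  +0.007


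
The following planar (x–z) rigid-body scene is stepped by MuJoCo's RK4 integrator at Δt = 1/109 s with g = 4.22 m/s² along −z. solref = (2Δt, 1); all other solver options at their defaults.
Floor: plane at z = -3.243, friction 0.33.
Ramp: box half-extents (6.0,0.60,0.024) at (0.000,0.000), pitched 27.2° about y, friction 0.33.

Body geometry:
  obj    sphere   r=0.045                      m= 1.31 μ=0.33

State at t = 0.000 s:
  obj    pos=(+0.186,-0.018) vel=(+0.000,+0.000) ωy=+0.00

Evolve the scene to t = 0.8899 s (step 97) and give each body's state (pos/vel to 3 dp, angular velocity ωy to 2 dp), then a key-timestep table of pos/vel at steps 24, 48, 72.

State at t = 0.8899 s:
  obj    pos=(+0.671,-0.267) vel=(+1.091,-0.560) ωy=+27.24

Key-timestep trajectory:
   step    t(s)  obj.x    obj.z    obj.vx   obj.vz 
     24  0.2202   +0.216  -0.033  +0.270  -0.139
     48  0.4404   +0.305  -0.079  +0.540  -0.277
     72  0.6606   +0.453  -0.155  +0.810  -0.416


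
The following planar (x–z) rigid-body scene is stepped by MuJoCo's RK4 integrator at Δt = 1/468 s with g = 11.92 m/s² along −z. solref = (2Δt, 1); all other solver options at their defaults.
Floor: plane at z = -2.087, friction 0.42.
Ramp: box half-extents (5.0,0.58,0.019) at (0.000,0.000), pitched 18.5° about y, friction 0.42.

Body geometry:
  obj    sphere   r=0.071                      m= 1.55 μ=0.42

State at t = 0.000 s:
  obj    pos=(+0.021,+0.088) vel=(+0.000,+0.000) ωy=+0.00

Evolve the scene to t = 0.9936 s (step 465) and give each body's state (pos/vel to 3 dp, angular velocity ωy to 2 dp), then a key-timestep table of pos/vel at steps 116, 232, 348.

State at t = 0.9936 s:
  obj    pos=(+1.286,-0.335) vel=(+2.546,-0.852) ωy=+37.80

Key-timestep trajectory:
   step    t(s)  obj.x    obj.z    obj.vx   obj.vz 
    116  0.2479   +0.100  +0.062  +0.635  -0.212
    232  0.4957   +0.336  -0.017  +1.270  -0.425
    348  0.7436   +0.729  -0.149  +1.905  -0.637


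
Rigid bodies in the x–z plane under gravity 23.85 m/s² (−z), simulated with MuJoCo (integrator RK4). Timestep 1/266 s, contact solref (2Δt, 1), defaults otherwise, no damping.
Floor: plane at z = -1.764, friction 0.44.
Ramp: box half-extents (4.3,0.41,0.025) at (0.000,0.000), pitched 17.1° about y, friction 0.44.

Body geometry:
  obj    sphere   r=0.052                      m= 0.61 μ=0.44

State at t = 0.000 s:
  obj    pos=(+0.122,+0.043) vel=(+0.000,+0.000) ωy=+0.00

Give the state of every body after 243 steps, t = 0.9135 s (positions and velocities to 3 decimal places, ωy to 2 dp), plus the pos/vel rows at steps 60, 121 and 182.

State at t = 0.9135 s:
  obj    pos=(+2.120,-0.572) vel=(+4.374,-1.346) ωy=+87.99

Key-timestep trajectory:
   step    t(s)  obj.x    obj.z    obj.vx   obj.vz 
     60  0.2256   +0.244  +0.006  +1.080  -0.332
    121  0.4549   +0.617  -0.109  +2.178  -0.670
    182  0.6842   +1.243  -0.302  +3.276  -1.008


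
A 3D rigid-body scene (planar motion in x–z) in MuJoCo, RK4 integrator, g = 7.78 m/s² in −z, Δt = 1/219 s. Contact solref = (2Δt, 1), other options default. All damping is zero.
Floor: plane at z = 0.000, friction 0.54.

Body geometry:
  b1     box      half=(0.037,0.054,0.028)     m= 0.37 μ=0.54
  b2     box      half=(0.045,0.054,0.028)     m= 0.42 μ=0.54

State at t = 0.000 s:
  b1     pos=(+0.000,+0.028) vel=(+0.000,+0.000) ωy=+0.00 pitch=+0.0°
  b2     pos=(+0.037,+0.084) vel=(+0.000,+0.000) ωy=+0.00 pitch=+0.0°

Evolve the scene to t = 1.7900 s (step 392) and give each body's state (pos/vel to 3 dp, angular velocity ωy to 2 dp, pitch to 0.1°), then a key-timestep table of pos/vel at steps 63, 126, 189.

State at t = 1.7900 s:
  b1     pos=(+0.000,+0.028) vel=(+0.000,+0.000) ωy=+0.00 pitch=+0.0°
  b2     pos=(+0.153,+0.028) vel=(+0.000,+0.000) ωy=+0.00 pitch=+180.0°

Key-timestep trajectory:
   step    t(s)  b1.x    b1.z    b1.vx   b1.vz   b2.x    b2.z    b2.vx   b2.vz 
     63  0.2877   +0.000  +0.028  +0.000  +0.000   +0.038  +0.084  +0.009  +0.000
    126  0.5753   +0.000  +0.028  +0.000  +0.000   +0.056  +0.077  +0.174  -0.151
    189  0.8630   +0.000  +0.028  +0.000  +0.000   +0.109  +0.053  +0.108  -0.003


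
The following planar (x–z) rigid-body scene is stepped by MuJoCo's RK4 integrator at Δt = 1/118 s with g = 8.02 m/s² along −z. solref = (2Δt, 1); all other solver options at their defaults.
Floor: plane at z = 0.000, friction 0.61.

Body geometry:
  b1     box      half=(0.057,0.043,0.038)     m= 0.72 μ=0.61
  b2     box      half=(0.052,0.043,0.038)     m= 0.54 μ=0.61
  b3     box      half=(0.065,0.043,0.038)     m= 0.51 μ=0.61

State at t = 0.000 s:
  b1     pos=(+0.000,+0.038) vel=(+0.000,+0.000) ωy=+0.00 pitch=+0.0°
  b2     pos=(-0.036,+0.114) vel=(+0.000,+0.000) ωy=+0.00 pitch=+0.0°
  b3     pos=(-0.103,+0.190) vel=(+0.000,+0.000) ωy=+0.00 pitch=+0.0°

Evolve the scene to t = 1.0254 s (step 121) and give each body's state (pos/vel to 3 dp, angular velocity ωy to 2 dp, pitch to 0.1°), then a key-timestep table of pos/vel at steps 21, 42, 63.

State at t = 1.0254 s:
  b1     pos=(+0.000,+0.038) vel=(+0.000,+0.000) ωy=+0.00 pitch=+0.0°
  b2     pos=(-0.036,+0.114) vel=(+0.000,+0.000) ωy=+0.00 pitch=+0.0°
  b3     pos=(-0.134,+0.065) vel=(+0.000,+0.000) ωy=+0.00 pitch=-90.0°

Key-timestep trajectory:
   step    t(s)  b1.x    b1.z    b1.vx   b1.vz   b2.x    b2.z    b2.vx   b2.vz   b3.x    b3.z    b3.vx   b3.vz 
     21  0.1780   +0.000  +0.038  +0.000  +0.000   -0.036  +0.114  +0.000  +0.000   -0.123  +0.173  -0.208  -0.309
     42  0.3559   +0.000  +0.038  +0.000  +0.000   -0.036  +0.114  +0.000  +0.000   -0.150  +0.068  +0.075  +0.132
     63  0.5339   +0.000  +0.038  +0.000  +0.000   -0.036  +0.114  +0.000  +0.000   -0.130  +0.067  -0.060  -0.017


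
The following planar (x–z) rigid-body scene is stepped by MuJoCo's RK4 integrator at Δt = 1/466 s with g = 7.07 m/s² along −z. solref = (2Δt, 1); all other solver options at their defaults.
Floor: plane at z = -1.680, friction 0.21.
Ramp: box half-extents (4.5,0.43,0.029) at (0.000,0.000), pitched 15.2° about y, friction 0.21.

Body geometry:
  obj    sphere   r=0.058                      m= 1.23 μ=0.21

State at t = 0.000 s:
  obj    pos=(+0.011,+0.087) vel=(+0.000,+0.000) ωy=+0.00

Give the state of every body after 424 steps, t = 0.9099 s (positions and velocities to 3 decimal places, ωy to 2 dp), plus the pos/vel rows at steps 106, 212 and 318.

State at t = 0.9099 s:
  obj    pos=(+0.540,-0.057) vel=(+1.163,-0.316) ωy=+20.77

Key-timestep trajectory:
   step    t(s)  obj.x    obj.z    obj.vx   obj.vz 
    106  0.2275   +0.044  +0.078  +0.291  -0.079
    212  0.4549   +0.143  +0.051  +0.581  -0.158
    318  0.6824   +0.309  +0.006  +0.872  -0.237


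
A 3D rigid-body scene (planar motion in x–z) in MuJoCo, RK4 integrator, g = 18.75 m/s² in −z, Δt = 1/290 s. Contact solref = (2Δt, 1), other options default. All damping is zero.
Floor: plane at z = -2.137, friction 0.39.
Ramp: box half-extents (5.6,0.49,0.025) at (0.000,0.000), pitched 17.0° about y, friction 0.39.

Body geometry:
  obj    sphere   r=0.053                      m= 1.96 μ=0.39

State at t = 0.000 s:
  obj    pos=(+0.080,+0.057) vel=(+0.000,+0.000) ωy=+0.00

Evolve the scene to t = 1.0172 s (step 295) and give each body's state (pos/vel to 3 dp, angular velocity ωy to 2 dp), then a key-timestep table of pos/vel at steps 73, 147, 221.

State at t = 1.0172 s:
  obj    pos=(+2.018,-0.535) vel=(+3.809,-1.165) ωy=+75.15

Key-timestep trajectory:
   step    t(s)  obj.x    obj.z    obj.vx   obj.vz 
     73  0.2517   +0.199  +0.021  +0.943  -0.288
    147  0.5069   +0.561  -0.090  +1.898  -0.580
    221  0.7621   +1.167  -0.275  +2.854  -0.872
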